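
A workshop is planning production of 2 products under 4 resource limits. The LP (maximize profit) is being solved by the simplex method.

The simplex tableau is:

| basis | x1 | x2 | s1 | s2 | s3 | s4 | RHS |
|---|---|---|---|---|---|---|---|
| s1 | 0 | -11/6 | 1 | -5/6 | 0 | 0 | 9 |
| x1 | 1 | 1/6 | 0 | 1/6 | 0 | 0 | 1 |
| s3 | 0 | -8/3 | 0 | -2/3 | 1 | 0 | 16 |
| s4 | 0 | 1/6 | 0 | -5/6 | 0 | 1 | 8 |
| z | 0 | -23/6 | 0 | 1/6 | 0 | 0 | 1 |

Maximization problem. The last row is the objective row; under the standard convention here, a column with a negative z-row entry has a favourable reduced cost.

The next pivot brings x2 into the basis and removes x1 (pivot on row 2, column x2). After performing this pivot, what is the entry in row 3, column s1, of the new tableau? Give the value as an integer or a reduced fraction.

0

Pivot element is row 2, column x2: 1/6.
Normalize row 2: new (row 2, s1) = 0/(1/6) = 0.
row 3 ← row 3 − (-8/3)·(new row 2): 0 − (-8/3)·0 = 0.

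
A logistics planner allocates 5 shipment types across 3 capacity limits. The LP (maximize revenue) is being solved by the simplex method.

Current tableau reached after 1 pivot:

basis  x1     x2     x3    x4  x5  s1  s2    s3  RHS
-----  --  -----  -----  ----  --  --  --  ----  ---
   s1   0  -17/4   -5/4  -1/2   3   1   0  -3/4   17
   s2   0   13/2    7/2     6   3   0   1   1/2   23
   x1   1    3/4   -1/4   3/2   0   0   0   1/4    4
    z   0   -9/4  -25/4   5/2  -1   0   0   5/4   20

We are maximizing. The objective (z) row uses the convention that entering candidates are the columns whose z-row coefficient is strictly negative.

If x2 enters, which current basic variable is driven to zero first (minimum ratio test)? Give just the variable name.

Ratios: row 1 (s1): entry -17/4 ≤ 0, skip; row 2 (s2): 23/(13/2) = 46/13; row 3 (x1): 4/(3/4) = 16/3.
Minimum ratio 46/13 is in the s2 row, so s2 leaves.

s2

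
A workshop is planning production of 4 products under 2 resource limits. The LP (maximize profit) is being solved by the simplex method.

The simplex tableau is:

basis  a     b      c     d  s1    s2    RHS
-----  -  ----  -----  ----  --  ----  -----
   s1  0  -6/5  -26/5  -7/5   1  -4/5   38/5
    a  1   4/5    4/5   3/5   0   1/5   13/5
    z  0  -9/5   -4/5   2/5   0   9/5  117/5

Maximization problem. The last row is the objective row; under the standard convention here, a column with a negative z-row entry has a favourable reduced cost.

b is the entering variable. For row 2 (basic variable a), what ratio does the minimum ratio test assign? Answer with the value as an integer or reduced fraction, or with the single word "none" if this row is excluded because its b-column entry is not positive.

13/4

Ratio = RHS / (b entry) = (13/5) / (4/5) = 13/4.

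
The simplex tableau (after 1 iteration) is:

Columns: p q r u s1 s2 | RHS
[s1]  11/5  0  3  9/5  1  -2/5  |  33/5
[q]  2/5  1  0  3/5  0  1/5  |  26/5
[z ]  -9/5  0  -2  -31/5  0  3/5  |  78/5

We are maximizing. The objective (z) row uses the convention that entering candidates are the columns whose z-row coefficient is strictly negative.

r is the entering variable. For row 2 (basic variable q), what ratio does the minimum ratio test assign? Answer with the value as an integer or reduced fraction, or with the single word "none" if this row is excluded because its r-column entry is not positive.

The r entry in row 2 is 0 ≤ 0, so this row gives no ratio.

none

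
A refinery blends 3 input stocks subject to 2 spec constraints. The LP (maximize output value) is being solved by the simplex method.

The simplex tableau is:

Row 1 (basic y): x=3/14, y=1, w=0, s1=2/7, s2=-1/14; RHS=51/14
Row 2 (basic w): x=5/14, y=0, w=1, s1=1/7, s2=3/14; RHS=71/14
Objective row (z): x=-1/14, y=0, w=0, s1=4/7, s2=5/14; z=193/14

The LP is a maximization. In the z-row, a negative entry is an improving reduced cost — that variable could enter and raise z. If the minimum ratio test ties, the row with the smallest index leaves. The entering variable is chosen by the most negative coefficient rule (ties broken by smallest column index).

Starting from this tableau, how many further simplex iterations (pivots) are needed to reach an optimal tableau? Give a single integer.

pivot: x in, w out → z = 74/5
No improving column remains; optimal.

1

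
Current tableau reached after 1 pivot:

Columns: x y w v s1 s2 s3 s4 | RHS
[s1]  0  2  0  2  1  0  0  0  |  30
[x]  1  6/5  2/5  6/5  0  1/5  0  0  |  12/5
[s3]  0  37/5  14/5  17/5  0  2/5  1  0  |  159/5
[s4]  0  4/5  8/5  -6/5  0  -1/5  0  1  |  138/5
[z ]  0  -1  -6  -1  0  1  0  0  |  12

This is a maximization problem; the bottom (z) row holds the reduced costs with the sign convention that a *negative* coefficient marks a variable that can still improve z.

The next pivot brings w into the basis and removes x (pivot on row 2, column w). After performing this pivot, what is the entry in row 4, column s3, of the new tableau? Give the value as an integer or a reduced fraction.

0

Pivot element is row 2, column w: 2/5.
Normalize row 2: new (row 2, s3) = 0/(2/5) = 0.
row 4 ← row 4 − (8/5)·(new row 2): 0 − (8/5)·0 = 0.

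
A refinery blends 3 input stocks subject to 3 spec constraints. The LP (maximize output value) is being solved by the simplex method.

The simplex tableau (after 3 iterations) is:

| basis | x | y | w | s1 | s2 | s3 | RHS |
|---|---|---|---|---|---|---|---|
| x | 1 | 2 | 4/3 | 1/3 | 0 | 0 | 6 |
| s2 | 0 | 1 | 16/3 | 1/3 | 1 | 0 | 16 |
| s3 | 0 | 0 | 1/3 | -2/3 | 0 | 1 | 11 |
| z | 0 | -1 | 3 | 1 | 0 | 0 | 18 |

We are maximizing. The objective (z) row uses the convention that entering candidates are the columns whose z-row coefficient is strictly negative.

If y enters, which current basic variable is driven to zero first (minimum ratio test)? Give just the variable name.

x

Ratios: row 1 (x): 6/2 = 3; row 2 (s2): 16/1 = 16; row 3 (s3): entry 0 ≤ 0, skip.
Minimum ratio 3 is in the x row, so x leaves.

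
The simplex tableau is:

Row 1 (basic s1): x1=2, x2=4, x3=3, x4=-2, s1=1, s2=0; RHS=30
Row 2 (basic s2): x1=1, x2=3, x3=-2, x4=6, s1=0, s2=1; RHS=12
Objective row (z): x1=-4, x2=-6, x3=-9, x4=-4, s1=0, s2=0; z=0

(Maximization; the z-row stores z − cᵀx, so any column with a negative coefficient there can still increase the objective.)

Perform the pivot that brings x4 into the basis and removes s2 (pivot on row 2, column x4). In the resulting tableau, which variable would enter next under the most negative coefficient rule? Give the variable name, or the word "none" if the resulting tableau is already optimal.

Pivot element 6. New z-row = old z-row − (-4)·(row 2/6).
Updated z-row coefficients: x1: -10/3, x2: -4, x3: -31/3, x4: 0, s1: 0, s2: 2/3.
The most negative is -31/3 in column x3, so x3 would enter next.

x3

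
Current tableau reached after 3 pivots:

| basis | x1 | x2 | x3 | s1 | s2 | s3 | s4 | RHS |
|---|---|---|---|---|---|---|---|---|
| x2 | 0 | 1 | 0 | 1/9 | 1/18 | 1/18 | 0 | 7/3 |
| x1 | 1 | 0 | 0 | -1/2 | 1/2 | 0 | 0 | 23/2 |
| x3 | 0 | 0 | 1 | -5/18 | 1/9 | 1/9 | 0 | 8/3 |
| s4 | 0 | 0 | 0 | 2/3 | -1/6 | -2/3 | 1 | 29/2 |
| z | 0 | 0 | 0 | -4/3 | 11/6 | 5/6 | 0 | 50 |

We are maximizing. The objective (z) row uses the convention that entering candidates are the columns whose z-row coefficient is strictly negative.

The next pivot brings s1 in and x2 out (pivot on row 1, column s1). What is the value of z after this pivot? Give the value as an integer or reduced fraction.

78

Minimum ratio for s1: (7/3)/(1/9) = 21.
z changes by −(z-row coeff of s1)·ratio = −(-4/3)·21 = 28.
New z = 50 + 28 = 78.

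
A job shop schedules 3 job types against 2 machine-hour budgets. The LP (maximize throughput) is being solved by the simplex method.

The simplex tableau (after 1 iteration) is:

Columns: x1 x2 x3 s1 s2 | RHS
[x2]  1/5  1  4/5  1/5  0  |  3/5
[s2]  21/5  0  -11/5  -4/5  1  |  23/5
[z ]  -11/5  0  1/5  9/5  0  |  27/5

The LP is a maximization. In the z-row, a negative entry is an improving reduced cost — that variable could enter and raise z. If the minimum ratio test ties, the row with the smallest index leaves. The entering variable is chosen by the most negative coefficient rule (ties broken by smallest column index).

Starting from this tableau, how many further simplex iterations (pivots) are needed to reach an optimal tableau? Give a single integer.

pivot: x1 in, s2 out → z = 164/21
pivot: x3 in, x2 out → z = 156/19
No improving column remains; optimal.

2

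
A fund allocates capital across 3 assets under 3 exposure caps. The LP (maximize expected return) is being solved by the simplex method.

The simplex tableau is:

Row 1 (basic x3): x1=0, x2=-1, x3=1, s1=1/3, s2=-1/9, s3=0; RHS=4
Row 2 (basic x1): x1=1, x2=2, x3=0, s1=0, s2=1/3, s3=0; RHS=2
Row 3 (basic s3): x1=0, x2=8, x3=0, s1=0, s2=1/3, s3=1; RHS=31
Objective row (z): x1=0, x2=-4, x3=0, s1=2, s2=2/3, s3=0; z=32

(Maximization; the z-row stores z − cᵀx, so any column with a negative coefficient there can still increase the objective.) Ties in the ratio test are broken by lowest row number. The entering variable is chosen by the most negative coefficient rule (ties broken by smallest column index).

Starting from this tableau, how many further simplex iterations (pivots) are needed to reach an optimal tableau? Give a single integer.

1

pivot: x2 in, x1 out → z = 36
No improving column remains; optimal.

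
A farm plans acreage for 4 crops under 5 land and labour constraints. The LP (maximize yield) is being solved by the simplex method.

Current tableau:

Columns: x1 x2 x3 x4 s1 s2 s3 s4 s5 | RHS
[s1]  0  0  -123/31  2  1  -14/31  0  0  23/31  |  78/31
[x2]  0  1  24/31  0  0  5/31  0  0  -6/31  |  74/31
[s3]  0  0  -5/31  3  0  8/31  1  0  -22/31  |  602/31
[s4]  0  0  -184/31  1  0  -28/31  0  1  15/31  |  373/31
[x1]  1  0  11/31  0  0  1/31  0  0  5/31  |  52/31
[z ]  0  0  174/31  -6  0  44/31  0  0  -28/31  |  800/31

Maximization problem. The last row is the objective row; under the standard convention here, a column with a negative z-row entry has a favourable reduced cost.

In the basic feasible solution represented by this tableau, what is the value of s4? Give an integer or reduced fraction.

373/31

s4 is basic (row 4); its value is the RHS of that row: 373/31.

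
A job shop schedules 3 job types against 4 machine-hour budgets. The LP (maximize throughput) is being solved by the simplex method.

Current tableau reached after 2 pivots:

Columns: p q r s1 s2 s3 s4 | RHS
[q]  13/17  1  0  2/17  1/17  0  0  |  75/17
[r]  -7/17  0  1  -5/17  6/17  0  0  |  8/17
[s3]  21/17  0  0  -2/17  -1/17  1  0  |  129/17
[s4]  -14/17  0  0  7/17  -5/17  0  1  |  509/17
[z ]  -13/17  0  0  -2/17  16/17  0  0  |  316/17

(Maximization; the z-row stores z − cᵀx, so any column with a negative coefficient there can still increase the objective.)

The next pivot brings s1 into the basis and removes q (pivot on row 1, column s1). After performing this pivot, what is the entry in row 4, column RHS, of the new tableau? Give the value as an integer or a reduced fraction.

Pivot element is row 1, column s1: 2/17.
Normalize row 1: new (row 1, RHS) = (75/17)/(2/17) = 75/2.
row 4 ← row 4 − (7/17)·(new row 1): 509/17 − (7/17)·(75/2) = 29/2.

29/2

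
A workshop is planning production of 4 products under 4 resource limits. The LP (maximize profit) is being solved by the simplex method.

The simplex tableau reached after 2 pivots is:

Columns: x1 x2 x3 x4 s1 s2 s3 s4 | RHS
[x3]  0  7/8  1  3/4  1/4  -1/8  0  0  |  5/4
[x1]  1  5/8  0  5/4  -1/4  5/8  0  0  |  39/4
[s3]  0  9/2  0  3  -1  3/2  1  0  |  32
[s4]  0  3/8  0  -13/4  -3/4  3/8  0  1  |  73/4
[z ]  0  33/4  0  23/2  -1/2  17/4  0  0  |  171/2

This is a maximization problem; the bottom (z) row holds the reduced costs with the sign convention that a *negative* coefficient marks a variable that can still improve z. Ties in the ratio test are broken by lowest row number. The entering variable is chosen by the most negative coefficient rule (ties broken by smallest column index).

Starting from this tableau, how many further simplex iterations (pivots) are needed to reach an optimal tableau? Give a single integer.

1

pivot: s1 in, x3 out → z = 88
No improving column remains; optimal.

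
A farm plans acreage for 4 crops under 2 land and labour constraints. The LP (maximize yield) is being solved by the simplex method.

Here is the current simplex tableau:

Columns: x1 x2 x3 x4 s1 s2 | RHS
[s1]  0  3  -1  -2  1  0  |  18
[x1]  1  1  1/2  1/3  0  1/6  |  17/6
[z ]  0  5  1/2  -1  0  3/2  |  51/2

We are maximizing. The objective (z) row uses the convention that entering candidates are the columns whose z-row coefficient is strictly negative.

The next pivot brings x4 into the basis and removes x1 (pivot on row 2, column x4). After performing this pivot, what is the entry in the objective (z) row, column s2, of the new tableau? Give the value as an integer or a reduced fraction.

2

Pivot element is row 2, column x4: 1/3.
Normalize row 2: new (row 2, s2) = (1/6)/(1/3) = 1/2.
z-row ← z-row − (-1)·(new row 2): 3/2 − (-1)·(1/2) = 2.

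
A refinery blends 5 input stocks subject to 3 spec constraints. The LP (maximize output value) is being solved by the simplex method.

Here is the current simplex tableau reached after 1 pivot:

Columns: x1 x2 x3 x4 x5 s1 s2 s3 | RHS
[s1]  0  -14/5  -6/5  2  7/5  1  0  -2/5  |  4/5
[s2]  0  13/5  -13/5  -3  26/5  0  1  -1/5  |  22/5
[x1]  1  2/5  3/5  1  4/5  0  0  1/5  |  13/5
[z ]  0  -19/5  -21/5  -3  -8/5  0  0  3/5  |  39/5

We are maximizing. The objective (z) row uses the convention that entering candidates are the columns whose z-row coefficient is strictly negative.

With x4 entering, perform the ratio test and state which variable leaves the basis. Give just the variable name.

Ratios: row 1 (s1): (4/5)/2 = 2/5; row 2 (s2): entry -3 ≤ 0, skip; row 3 (x1): (13/5)/1 = 13/5.
Minimum ratio 2/5 is in the s1 row, so s1 leaves.

s1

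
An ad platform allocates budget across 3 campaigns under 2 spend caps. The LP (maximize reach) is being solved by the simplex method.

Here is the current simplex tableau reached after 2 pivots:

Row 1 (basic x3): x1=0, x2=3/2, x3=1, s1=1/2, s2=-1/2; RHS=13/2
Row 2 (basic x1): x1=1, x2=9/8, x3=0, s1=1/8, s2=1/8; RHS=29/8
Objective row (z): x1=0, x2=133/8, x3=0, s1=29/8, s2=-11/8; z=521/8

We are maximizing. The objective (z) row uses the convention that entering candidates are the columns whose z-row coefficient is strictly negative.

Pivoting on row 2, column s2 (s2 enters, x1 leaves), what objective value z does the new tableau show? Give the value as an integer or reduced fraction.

Minimum ratio for s2: (29/8)/(1/8) = 29.
z changes by −(z-row coeff of s2)·ratio = −(-11/8)·29 = 319/8.
New z = 521/8 + (319/8) = 105.

105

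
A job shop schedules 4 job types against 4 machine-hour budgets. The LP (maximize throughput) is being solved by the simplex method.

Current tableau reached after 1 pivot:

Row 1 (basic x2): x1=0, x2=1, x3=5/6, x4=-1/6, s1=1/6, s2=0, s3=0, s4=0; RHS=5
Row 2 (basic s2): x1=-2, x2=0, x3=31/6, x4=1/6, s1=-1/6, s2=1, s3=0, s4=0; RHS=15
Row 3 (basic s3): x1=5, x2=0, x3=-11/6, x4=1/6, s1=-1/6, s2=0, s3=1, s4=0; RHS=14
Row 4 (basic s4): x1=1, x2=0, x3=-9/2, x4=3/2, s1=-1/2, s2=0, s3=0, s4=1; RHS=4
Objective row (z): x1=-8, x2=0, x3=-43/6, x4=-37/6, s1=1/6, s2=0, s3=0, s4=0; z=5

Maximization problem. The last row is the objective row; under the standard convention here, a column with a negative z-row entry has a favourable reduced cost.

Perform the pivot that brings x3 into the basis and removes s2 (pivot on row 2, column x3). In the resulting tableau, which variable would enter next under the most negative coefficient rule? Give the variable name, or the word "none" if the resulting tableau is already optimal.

x1

Pivot element 31/6. New z-row = old z-row − (-43/6)·(row 2/(31/6)).
Updated z-row coefficients: x1: -334/31, x2: 0, x3: 0, x4: -184/31, s1: -2/31, s2: 43/31, s3: 0, s4: 0.
The most negative is -334/31 in column x1, so x1 would enter next.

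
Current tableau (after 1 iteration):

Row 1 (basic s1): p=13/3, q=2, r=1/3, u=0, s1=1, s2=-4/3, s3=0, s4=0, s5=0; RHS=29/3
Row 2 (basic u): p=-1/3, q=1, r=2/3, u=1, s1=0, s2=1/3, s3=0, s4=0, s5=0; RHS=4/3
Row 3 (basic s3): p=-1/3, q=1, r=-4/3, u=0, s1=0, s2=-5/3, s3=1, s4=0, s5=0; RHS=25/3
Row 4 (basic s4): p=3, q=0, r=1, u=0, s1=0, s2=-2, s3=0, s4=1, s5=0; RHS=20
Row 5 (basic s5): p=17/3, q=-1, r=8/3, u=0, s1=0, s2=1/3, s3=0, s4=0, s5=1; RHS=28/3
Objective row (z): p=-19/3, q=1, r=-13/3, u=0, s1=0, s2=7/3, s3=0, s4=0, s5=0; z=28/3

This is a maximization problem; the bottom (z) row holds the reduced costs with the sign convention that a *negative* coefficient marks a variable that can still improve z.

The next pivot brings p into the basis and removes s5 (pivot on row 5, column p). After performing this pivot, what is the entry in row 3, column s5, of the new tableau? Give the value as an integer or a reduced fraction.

1/17

Pivot element is row 5, column p: 17/3.
Normalize row 5: new (row 5, s5) = 1/(17/3) = 3/17.
row 3 ← row 3 − (-1/3)·(new row 5): 0 − (-1/3)·(3/17) = 1/17.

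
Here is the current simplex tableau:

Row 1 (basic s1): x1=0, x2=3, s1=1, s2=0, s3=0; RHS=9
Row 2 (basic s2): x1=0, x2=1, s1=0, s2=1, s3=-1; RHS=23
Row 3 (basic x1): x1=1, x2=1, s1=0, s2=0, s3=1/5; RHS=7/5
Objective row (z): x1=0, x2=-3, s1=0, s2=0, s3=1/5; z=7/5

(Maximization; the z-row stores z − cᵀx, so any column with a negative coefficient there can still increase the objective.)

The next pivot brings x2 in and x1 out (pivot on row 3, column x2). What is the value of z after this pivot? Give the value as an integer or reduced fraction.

Minimum ratio for x2: (7/5)/1 = 7/5.
z changes by −(z-row coeff of x2)·ratio = −(-3)·(7/5) = 21/5.
New z = 7/5 + (21/5) = 28/5.

28/5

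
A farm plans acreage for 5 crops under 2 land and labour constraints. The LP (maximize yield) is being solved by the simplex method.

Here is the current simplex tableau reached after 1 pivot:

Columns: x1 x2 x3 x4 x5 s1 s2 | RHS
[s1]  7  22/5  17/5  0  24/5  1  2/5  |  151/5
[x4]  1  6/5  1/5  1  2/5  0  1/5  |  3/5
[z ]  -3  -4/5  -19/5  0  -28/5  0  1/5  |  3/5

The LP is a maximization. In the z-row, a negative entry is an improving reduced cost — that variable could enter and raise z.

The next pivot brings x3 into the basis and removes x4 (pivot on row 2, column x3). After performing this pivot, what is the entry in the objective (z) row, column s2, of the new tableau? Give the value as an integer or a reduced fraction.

Pivot element is row 2, column x3: 1/5.
Normalize row 2: new (row 2, s2) = (1/5)/(1/5) = 1.
z-row ← z-row − (-19/5)·(new row 2): 1/5 − (-19/5)·1 = 4.

4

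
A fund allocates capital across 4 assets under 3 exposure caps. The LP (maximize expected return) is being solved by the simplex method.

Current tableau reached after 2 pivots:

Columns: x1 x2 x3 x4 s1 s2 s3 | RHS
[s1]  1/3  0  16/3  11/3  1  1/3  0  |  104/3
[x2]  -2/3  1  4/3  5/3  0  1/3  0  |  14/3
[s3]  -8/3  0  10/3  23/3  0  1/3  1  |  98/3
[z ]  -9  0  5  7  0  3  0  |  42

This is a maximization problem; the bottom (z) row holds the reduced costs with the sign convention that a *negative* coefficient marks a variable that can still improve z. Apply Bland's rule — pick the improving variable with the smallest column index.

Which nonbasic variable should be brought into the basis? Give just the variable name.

x1

Objective-row coefficients: x1: -9, x2: 0, x3: 5, x4: 7, s1: 0, s2: 3, s3: 0.
Improving columns: x1. Bland's rule picks the smallest column index → x1.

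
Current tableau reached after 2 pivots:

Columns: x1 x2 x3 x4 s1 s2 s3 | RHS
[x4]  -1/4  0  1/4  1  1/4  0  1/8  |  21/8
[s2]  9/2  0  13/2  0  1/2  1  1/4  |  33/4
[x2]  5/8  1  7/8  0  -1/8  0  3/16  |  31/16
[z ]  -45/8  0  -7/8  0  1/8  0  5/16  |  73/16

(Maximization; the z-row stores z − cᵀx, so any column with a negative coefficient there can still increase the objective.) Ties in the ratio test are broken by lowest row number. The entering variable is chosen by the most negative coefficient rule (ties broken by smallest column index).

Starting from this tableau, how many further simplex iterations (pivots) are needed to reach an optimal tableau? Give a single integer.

pivot: x1 in, s2 out → z = 119/8
No improving column remains; optimal.

1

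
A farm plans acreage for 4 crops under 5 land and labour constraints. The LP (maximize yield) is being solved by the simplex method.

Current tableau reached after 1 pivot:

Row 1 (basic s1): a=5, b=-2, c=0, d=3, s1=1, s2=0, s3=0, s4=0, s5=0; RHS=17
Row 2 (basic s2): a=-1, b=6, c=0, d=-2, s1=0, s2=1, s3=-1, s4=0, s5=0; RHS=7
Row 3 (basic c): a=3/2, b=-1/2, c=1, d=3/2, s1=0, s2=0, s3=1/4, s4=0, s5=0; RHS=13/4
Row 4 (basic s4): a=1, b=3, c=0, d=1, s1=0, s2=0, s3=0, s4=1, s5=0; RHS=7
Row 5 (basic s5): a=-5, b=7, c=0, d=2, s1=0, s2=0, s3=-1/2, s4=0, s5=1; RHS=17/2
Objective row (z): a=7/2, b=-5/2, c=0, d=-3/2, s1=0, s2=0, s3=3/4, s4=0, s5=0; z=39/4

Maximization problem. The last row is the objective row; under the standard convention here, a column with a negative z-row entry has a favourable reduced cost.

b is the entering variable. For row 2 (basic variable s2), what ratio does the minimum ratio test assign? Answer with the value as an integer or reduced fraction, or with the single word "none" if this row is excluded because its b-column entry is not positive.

7/6

Ratio = RHS / (b entry) = 7 / 6 = 7/6.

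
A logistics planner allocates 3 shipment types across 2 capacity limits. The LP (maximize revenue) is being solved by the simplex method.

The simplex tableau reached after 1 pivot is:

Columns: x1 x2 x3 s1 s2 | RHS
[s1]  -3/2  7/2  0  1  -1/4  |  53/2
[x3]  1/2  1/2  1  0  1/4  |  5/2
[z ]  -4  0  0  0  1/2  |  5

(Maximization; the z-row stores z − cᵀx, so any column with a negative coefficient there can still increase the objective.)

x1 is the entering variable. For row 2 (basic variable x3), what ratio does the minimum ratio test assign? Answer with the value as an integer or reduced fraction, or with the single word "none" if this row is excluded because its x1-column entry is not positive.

Ratio = RHS / (x1 entry) = (5/2) / (1/2) = 5.

5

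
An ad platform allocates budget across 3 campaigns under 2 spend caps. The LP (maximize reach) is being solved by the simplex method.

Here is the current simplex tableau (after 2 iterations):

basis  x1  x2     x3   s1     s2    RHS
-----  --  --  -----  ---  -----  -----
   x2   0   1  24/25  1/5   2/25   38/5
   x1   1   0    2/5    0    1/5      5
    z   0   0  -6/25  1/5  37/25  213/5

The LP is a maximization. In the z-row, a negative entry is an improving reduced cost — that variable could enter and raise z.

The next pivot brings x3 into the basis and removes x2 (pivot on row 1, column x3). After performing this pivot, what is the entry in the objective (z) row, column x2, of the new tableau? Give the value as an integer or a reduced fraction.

1/4

Pivot element is row 1, column x3: 24/25.
Normalize row 1: new (row 1, x2) = 1/(24/25) = 25/24.
z-row ← z-row − (-6/25)·(new row 1): 0 − (-6/25)·(25/24) = 1/4.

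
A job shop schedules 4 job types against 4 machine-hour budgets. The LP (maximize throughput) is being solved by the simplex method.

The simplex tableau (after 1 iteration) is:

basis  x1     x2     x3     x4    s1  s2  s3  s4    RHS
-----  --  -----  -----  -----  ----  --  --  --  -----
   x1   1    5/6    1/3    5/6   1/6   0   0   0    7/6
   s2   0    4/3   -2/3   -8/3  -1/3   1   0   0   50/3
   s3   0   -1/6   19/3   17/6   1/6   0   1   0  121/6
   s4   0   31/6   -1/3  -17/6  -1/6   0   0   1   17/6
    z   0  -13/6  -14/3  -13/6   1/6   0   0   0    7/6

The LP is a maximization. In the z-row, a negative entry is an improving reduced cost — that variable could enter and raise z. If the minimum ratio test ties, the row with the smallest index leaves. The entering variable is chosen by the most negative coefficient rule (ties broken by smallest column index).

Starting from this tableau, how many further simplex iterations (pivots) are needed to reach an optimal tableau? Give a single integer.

pivot: x3 in, s3 out → z = 609/38
pivot: x2 in, x1 out → z = 261/16
No improving column remains; optimal.

2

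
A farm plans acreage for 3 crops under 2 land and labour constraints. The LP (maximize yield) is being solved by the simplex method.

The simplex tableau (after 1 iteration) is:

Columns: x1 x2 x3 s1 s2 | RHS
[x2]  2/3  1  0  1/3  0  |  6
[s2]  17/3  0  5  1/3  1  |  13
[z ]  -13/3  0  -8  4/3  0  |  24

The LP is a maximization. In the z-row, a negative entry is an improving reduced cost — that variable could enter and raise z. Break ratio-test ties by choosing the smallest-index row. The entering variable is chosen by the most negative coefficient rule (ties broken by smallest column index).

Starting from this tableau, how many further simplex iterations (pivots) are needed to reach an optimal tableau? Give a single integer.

pivot: x3 in, s2 out → z = 224/5
No improving column remains; optimal.

1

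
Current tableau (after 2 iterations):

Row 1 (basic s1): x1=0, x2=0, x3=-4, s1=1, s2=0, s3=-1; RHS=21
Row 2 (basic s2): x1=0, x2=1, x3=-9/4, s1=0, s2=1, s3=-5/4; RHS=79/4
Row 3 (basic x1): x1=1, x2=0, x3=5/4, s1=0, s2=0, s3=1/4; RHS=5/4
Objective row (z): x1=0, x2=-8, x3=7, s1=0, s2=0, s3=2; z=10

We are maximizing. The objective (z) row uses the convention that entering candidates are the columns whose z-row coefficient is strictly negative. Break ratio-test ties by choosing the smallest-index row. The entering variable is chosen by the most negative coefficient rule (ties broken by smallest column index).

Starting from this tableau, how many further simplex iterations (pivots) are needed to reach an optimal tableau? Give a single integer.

3

pivot: x2 in, s2 out → z = 168
pivot: x3 in, x1 out → z = 179
pivot: s3 in, x3 out → z = 208
No improving column remains; optimal.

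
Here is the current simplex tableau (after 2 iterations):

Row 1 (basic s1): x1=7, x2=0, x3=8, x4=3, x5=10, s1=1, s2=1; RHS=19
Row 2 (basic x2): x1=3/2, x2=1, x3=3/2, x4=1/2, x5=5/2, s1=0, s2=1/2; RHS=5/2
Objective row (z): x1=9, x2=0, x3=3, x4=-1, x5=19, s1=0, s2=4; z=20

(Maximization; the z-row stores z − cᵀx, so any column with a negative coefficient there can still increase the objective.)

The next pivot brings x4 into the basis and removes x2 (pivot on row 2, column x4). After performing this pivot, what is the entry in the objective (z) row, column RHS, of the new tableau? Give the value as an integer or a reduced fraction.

25

Pivot element is row 2, column x4: 1/2.
Normalize row 2: new (row 2, RHS) = (5/2)/(1/2) = 5.
z-row ← z-row − (-1)·(new row 2): 20 − (-1)·5 = 25.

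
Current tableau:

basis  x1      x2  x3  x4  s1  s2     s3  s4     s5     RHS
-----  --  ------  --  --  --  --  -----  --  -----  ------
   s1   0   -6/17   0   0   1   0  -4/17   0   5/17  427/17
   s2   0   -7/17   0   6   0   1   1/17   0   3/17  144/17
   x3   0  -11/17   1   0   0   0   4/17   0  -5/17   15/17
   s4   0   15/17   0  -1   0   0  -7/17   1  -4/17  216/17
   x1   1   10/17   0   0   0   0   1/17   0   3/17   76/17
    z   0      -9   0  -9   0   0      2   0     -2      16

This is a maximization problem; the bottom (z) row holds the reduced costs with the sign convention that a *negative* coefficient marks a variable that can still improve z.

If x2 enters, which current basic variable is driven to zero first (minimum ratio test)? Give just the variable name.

Ratios: row 1 (s1): entry -6/17 ≤ 0, skip; row 2 (s2): entry -7/17 ≤ 0, skip; row 3 (x3): entry -11/17 ≤ 0, skip; row 4 (s4): (216/17)/(15/17) = 72/5; row 5 (x1): (76/17)/(10/17) = 38/5.
Minimum ratio 38/5 is in the x1 row, so x1 leaves.

x1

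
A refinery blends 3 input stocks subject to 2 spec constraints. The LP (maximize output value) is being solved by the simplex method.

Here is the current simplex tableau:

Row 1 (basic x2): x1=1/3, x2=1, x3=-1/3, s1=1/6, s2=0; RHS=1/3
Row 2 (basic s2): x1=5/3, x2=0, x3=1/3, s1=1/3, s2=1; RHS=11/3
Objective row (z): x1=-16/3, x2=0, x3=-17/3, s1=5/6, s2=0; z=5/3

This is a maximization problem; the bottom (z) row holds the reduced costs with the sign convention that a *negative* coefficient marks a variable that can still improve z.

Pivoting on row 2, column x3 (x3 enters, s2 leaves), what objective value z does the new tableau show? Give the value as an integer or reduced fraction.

Minimum ratio for x3: (11/3)/(1/3) = 11.
z changes by −(z-row coeff of x3)·ratio = −(-17/3)·11 = 187/3.
New z = 5/3 + (187/3) = 64.

64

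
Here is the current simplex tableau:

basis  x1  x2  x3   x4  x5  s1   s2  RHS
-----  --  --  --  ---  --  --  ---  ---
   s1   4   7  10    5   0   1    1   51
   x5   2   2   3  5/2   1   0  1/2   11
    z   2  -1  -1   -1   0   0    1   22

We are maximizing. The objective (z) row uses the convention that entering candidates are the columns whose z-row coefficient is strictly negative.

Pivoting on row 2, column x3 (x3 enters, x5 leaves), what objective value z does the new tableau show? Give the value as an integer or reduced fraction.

Minimum ratio for x3: 11/3 = 11/3.
z changes by −(z-row coeff of x3)·ratio = −(-1)·(11/3) = 11/3.
New z = 22 + (11/3) = 77/3.

77/3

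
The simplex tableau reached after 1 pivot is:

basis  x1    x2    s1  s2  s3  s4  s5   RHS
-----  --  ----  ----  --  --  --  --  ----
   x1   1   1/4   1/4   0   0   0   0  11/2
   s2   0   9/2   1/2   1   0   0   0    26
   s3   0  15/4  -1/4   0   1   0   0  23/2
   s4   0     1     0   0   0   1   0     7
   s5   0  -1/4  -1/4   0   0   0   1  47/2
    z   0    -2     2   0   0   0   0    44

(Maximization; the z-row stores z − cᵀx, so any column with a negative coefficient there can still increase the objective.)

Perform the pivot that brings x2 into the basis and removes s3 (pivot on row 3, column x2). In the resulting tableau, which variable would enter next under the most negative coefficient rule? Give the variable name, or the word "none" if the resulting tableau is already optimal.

Pivot element 15/4. New z-row = old z-row − (-2)·(row 3/(15/4)).
Updated z-row coefficients: x1: 0, x2: 0, s1: 28/15, s2: 0, s3: 8/15, s4: 0, s5: 0.
No coefficient is strictly negative; the tableau after this pivot is optimal.

none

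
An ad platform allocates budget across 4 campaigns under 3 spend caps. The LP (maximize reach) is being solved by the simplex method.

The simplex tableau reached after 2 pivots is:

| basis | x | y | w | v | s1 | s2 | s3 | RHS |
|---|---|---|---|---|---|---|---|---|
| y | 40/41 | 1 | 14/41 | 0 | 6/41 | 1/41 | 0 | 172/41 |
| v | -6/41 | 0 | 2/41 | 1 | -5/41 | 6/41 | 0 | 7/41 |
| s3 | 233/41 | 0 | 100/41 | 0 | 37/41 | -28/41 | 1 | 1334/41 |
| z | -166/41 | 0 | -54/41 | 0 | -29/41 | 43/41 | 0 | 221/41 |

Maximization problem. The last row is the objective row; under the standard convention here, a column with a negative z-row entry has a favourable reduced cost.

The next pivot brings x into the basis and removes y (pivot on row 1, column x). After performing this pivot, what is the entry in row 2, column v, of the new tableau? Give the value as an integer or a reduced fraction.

Pivot element is row 1, column x: 40/41.
Normalize row 1: new (row 1, v) = 0/(40/41) = 0.
row 2 ← row 2 − (-6/41)·(new row 1): 1 − (-6/41)·0 = 1.

1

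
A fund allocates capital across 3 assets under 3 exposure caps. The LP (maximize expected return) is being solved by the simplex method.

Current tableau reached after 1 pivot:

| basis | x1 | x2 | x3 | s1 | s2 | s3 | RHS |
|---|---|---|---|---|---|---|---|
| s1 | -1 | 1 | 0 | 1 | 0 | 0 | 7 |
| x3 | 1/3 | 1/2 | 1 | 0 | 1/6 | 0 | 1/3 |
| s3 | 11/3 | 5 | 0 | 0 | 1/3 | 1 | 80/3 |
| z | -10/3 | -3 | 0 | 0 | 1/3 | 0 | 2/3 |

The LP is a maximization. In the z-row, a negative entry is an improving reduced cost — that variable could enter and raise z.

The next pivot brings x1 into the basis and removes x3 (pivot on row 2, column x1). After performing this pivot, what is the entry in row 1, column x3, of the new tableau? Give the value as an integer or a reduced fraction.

3

Pivot element is row 2, column x1: 1/3.
Normalize row 2: new (row 2, x3) = 1/(1/3) = 3.
row 1 ← row 1 − (-1)·(new row 2): 0 − (-1)·3 = 3.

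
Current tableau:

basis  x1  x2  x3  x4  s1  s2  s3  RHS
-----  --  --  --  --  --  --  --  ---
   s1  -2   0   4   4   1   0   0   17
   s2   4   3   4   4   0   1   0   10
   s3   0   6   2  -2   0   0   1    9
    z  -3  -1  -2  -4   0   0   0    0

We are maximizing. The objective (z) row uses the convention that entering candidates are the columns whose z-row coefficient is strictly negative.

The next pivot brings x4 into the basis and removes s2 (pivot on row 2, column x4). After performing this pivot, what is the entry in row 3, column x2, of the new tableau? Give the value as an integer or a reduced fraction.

Pivot element is row 2, column x4: 4.
Normalize row 2: new (row 2, x2) = 3/4 = 3/4.
row 3 ← row 3 − (-2)·(new row 2): 6 − (-2)·(3/4) = 15/2.

15/2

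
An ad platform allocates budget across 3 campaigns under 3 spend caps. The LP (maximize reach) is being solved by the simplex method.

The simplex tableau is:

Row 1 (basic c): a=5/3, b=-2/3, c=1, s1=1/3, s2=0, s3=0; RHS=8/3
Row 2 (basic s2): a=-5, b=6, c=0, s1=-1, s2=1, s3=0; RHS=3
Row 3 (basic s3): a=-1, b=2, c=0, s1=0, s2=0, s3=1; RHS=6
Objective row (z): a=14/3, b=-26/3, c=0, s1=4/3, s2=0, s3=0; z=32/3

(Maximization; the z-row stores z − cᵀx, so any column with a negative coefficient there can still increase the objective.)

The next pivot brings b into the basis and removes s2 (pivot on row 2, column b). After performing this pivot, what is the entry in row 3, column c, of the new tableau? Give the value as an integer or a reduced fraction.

0

Pivot element is row 2, column b: 6.
Normalize row 2: new (row 2, c) = 0/6 = 0.
row 3 ← row 3 − 2·(new row 2): 0 − 2·0 = 0.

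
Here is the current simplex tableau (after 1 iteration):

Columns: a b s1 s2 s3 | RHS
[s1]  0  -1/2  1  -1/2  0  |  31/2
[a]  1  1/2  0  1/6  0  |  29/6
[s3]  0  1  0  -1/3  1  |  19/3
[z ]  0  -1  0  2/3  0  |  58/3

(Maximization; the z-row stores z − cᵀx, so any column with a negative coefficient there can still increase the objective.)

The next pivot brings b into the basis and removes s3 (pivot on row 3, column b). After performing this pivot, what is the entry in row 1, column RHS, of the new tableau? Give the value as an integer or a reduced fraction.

56/3

Pivot element is row 3, column b: 1.
Normalize row 3: new (row 3, RHS) = (19/3)/1 = 19/3.
row 1 ← row 1 − (-1/2)·(new row 3): 31/2 − (-1/2)·(19/3) = 56/3.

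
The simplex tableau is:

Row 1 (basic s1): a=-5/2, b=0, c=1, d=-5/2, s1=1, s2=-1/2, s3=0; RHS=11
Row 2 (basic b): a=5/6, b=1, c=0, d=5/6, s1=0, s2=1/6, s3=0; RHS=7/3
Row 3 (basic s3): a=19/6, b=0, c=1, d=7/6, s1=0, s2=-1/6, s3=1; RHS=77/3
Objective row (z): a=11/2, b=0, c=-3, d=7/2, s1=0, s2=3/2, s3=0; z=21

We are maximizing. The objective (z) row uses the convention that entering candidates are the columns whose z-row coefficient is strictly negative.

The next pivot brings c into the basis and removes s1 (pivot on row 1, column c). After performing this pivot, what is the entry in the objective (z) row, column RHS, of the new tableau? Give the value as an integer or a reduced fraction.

54

Pivot element is row 1, column c: 1.
Normalize row 1: new (row 1, RHS) = 11/1 = 11.
z-row ← z-row − (-3)·(new row 1): 21 − (-3)·11 = 54.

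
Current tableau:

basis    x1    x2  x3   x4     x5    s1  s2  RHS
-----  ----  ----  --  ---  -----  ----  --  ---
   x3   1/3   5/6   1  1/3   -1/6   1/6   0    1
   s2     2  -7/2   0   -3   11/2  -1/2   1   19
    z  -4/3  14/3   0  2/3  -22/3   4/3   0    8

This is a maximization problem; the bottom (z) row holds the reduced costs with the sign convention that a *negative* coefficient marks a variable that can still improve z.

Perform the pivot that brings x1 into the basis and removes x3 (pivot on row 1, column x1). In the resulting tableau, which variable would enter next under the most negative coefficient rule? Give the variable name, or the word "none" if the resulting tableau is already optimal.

Pivot element 1/3. New z-row = old z-row − (-4/3)·(row 1/(1/3)).
Updated z-row coefficients: x1: 0, x2: 8, x3: 4, x4: 2, x5: -8, s1: 2, s2: 0.
The most negative is -8 in column x5, so x5 would enter next.

x5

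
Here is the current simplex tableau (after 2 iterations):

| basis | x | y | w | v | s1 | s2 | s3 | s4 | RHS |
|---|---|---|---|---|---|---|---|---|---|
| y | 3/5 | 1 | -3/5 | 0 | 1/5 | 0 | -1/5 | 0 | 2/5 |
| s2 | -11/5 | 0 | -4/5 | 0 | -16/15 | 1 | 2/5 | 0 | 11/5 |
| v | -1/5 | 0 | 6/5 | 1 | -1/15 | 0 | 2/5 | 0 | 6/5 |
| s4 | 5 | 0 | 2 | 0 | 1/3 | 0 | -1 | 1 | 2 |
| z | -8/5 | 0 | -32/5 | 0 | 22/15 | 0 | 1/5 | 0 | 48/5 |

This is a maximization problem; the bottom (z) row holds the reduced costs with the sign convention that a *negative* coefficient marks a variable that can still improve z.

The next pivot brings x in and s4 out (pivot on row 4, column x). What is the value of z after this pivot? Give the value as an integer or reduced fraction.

256/25

Minimum ratio for x: 2/5 = 2/5.
z changes by −(z-row coeff of x)·ratio = −(-8/5)·(2/5) = 16/25.
New z = 48/5 + (16/25) = 256/25.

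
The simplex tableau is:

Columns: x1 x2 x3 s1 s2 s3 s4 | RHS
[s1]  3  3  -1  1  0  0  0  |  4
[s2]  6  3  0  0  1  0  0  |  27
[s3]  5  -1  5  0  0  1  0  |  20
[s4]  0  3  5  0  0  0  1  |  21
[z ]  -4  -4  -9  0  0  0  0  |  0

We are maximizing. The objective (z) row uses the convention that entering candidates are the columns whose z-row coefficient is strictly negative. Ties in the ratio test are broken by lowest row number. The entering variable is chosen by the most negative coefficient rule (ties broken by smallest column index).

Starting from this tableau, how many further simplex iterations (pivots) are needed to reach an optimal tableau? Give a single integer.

3

pivot: x3 in, s3 out → z = 36
pivot: x2 in, s4 out → z = 749/20
pivot: x1 in, s1 out → z = 991/25
No improving column remains; optimal.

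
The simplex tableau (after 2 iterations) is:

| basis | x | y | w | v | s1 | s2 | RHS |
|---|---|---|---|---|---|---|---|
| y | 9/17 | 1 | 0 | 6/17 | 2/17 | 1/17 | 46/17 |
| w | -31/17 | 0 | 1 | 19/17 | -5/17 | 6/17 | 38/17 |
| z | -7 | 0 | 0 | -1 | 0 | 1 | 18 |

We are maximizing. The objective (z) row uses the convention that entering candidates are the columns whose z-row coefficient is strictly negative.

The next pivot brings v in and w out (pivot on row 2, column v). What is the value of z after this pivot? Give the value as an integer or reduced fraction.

Minimum ratio for v: (38/17)/(19/17) = 2.
z changes by −(z-row coeff of v)·ratio = −(-1)·2 = 2.
New z = 18 + 2 = 20.

20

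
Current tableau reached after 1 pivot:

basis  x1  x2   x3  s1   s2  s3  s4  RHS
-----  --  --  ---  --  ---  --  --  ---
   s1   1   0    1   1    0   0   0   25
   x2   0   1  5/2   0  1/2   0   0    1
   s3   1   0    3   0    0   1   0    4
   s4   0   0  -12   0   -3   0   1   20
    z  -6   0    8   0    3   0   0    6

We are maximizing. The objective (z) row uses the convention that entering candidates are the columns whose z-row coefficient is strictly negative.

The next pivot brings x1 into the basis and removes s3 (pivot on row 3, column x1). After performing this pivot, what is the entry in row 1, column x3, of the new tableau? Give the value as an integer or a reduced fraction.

Pivot element is row 3, column x1: 1.
Normalize row 3: new (row 3, x3) = 3/1 = 3.
row 1 ← row 1 − 1·(new row 3): 1 − 1·3 = -2.

-2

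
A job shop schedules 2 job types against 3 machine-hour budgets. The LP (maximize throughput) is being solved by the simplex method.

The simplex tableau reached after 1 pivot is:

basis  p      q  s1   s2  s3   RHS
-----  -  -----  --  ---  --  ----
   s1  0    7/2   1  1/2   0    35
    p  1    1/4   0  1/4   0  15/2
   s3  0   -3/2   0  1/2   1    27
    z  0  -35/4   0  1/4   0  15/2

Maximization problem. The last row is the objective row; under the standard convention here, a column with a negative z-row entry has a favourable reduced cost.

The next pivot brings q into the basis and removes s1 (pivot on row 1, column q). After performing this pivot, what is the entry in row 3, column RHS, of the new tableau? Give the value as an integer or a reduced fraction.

Pivot element is row 1, column q: 7/2.
Normalize row 1: new (row 1, RHS) = 35/(7/2) = 10.
row 3 ← row 3 − (-3/2)·(new row 1): 27 − (-3/2)·10 = 42.

42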